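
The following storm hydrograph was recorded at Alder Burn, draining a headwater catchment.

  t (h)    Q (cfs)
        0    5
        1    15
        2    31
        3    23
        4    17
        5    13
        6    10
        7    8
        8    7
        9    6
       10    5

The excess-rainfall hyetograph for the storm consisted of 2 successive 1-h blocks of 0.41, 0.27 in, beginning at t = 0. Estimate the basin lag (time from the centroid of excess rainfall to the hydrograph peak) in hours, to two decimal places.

t_L ≈ 1.10 h

Centroid of excess rainfall: t_c = Σ P_i·t̄_i / ΣP_i = 0.8971 h (block centres at 0.5, 1.5 h).
Hydrograph peak occurs at t = 2 h, so basin lag t_L = 2 − 0.8971 = 1.10 h.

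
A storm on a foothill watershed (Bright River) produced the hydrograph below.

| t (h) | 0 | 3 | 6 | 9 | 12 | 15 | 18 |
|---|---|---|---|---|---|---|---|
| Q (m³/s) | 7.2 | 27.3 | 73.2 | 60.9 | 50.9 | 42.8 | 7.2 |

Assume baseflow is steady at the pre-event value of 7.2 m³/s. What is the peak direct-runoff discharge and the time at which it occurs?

Subtracting baseflow gives direct-runoff ordinates: 0.0, 20.1, 66.0, 53.7, 43.7, 35.6, 0.0 m³/s.
The maximum is 66.0 m³/s, occurring at the reading for t = 6 h.

Q_p = 66.0 m³/s at t = 6 h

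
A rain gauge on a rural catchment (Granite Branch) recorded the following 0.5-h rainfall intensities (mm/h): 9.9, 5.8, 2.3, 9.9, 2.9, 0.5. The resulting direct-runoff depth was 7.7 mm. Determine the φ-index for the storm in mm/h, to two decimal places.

Only the 3 blocks with intensity above φ contribute runoff: 9.9, 5.8, 9.9 mm/h.
Σ(I−φ)·Δt = d  ⇒  (9.9+5.8+9.9 − 3φ)·0.5 = 7.7
φ = (25.60 − 7.7/0.5) / 3 = 3.40 mm/h.

φ ≈ 3.40 mm/h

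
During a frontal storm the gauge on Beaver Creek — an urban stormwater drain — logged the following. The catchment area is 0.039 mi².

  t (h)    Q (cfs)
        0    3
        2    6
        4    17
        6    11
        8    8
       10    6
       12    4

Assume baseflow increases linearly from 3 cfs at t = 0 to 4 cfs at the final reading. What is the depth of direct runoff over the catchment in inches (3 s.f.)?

Direct runoff: 0.00, 2.83, 13.67, 7.50, 4.33, 2.17, 0.00 cfs; ΣQ_DR = 30.50 cfs.
V = ΣQ_DR · Δt = 30.50 × 7200 s = 2.196 × 10^5 ft³.
Over A = 0.039 mi², depth = V / A = 2.42 in.

d ≈ 2.42 in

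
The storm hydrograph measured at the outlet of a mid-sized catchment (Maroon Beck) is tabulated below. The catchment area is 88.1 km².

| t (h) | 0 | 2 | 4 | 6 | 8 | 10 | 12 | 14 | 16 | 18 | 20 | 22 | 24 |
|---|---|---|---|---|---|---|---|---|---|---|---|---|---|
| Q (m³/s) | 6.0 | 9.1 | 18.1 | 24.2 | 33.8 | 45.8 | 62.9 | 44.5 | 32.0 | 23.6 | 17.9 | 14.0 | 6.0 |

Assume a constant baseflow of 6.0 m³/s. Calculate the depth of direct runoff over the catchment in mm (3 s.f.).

Direct runoff: 0.0, 3.1, 12.1, 18.2, 27.8, 39.8, 56.9, 38.5, 26.0, 17.6, 11.9, 8.0, 0.0 m³/s; ΣQ_DR = 259.9 m³/s.
V = ΣQ_DR · Δt = 259.9 × 7200 s = 1.871 × 10^6 m³.
Over A = 88.1 km², depth = V / A = 21.2 mm.

d ≈ 21.2 mm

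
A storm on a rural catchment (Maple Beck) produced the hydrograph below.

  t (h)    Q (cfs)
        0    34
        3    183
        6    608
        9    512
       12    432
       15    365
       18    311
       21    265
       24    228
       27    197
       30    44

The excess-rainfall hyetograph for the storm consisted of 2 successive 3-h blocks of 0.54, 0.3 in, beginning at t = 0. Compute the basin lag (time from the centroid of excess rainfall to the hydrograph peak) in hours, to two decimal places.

t_L ≈ 3.43 h

Centroid of excess rainfall: t_c = Σ P_i·t̄_i / ΣP_i = 2.5714 h (block centres at 1.5, 4.5 h).
Hydrograph peak occurs at t = 6 h, so basin lag t_L = 6 − 2.5714 = 3.43 h.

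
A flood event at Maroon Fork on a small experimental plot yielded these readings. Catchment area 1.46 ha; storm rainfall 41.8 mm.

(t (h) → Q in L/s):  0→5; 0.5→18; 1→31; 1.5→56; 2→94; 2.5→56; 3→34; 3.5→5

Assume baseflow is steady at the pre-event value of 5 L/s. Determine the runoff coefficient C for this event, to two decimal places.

C ≈ 0.76

ΣQ_DR = 259.0 L/s; V = ΣQ_DR·Δt = 4.662 × 10^5 L.
Runoff depth d = V / A = 31.93 mm.
C = d / P = 31.93 / 41.8 = 0.76.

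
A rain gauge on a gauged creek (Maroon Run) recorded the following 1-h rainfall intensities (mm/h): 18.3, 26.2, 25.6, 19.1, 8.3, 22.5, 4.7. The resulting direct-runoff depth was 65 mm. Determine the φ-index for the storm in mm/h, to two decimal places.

Only the 5 blocks with intensity above φ contribute runoff: 18.3, 26.2, 25.6, 19.1, 22.5 mm/h.
Σ(I−φ)·Δt = d  ⇒  (18.3+26.2+25.6+19.1+22.5 − 5φ)·1 = 65
φ = (111.7 − 65/1) / 5 = 9.34 mm/h.

φ ≈ 9.34 mm/h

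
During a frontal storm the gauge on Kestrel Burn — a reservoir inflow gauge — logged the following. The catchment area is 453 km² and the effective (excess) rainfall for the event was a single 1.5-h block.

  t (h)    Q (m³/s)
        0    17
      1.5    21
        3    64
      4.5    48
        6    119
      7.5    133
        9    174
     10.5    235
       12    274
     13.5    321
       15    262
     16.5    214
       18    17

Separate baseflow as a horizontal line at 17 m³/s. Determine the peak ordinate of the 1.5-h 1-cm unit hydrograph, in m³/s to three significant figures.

Direct runoff: 0.0, 4.0, 47.0, 31.0, 102.0, 116.0, 157.0, 218.0, 257.0, 304.0, 245.0, 197.0, 0.0 m³/s; ΣQ_DR = 1678 m³/s, peak = 304.0 m³/s.
Runoff depth d = ΣQ_DR·Δt / A = 1678 × 5400 / (453 km²) = 20.00 mm.
The 1-cm UH is the DRH scaled by (10 mm)/d, so U_p = 304.0 × 10/20.00 = 152 m³/s.

U_p ≈ 152 m³/s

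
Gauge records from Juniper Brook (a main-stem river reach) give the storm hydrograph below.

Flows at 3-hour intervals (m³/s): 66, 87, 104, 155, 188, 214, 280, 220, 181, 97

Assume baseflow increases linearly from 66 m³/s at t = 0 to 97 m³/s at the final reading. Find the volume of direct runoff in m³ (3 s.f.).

Direct-runoff ordinates (Q − Q_b): 0.00, 17.56, 31.11, 78.67, 108.22, 130.78, 193.33, 129.89, 87.44, 0.00 m³/s.
ΣQ_DR = 777.0 m³/s.
With Δt = 3 h = 10800 s, V = ΣQ_DR · Δt = 777.0 × 10800 = 8.39 × 10^6 m³.

V ≈ 8.39 × 10^6 m³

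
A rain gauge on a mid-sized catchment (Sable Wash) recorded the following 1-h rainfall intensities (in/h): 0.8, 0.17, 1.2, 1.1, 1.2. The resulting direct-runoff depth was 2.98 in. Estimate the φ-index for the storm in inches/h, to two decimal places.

φ ≈ 0.33 in/h

Only the 4 blocks with intensity above φ contribute runoff: 0.8, 1.2, 1.1, 1.2 in/h.
Σ(I−φ)·Δt = d  ⇒  (0.8+1.2+1.1+1.2 − 4φ)·1 = 2.98
φ = (4.300 − 2.98/1) / 4 = 0.33 in/h.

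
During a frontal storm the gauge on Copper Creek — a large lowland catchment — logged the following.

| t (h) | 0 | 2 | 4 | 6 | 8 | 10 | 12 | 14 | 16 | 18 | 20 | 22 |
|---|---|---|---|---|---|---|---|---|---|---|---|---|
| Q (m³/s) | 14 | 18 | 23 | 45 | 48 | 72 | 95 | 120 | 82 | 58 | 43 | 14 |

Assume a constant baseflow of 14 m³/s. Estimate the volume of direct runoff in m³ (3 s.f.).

Direct-runoff ordinates (Q − Q_b): 0.0, 4.0, 9.0, 31.0, 34.0, 58.0, 81.0, 106.0, 68.0, 44.0, 29.0, 0.0 m³/s.
ΣQ_DR = 464.0 m³/s.
With Δt = 2 h = 7200 s, V = ΣQ_DR · Δt = 464.0 × 7200 = 3.34 × 10^6 m³.

V ≈ 3.34 × 10^6 m³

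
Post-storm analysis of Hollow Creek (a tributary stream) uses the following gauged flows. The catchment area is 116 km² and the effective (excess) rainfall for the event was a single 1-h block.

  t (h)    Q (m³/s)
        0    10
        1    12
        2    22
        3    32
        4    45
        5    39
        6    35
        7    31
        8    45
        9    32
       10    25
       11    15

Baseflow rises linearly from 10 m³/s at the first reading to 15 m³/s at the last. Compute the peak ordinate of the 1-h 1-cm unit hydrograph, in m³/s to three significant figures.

Direct runoff: 0.00, 1.55, 11.09, 20.64, 33.18, 26.73, 22.27, 17.82, 31.36, 17.91, 10.45, 0.00 m³/s; ΣQ_DR = 193.0 m³/s, peak = 33.18 m³/s.
Runoff depth d = ΣQ_DR·Δt / A = 193.0 × 3600 / (116 km²) = 5.990 mm.
The 1-cm UH is the DRH scaled by (10 mm)/d, so U_p = 33.18 × 10/5.990 = 55.4 m³/s.

U_p ≈ 55.4 m³/s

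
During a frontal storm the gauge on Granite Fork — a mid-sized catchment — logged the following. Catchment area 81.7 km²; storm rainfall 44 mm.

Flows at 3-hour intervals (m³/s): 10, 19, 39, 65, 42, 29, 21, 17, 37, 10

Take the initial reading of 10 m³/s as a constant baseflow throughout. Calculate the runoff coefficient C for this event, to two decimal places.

C ≈ 0.57

ΣQ_DR = 189.0 m³/s; V = ΣQ_DR·Δt = 2.041 × 10^6 m³.
Runoff depth d = V / A = 24.98 mm.
C = d / P = 24.98 / 44 = 0.57.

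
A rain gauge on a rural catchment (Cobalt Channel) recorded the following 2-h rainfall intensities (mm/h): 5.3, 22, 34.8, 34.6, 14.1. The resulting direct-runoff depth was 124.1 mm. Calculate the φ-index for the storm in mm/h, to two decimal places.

φ ≈ 10.86 mm/h

Only the 4 blocks with intensity above φ contribute runoff: 22, 34.8, 34.6, 14.1 mm/h.
Σ(I−φ)·Δt = d  ⇒  (22+34.8+34.6+14.1 − 4φ)·2 = 124.1
φ = (105.5 − 124.1/2) / 4 = 10.86 mm/h.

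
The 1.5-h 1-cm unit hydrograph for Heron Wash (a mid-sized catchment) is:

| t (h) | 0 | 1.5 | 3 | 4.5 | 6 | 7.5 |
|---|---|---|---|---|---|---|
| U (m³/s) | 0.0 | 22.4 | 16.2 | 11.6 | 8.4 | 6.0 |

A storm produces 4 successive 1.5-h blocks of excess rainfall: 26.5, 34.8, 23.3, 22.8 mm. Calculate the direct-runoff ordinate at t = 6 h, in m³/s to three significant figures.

Q ≈ 151 m³/s

By discrete convolution, Q_j = Σ (P_i / 10 mm) · U_{j−i}.
At t = 6 h (j=4): Q = (26.5/10)·8.4 + (34.8/10)·11.6 + (23.3/10)·16.2 + (22.8/10)·22.4 = 151 m³/s.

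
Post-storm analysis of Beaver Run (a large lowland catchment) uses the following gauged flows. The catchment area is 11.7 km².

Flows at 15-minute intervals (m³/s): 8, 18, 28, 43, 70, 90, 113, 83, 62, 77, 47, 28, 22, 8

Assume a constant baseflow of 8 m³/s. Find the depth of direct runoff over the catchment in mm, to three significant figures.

Direct runoff: 0.0, 10.0, 20.0, 35.0, 62.0, 82.0, 105.0, 75.0, 54.0, 69.0, 39.0, 20.0, 14.0, 0.0 m³/s; ΣQ_DR = 585.0 m³/s.
V = ΣQ_DR · Δt = 585.0 × 900 s = 5.265 × 10^5 m³.
Over A = 11.7 km², depth = V / A = 45.0 mm.

d ≈ 45.0 mm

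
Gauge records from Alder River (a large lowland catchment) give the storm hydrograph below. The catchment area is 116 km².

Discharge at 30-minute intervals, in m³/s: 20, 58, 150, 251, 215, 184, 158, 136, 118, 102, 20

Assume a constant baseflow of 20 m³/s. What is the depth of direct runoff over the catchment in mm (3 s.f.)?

d ≈ 18.5 mm

Direct runoff: 0.0, 38.0, 130.0, 231.0, 195.0, 164.0, 138.0, 116.0, 98.0, 82.0, 0.0 m³/s; ΣQ_DR = 1192 m³/s.
V = ΣQ_DR · Δt = 1192 × 1800 s = 2.146 × 10^6 m³.
Over A = 116 km², depth = V / A = 18.5 mm.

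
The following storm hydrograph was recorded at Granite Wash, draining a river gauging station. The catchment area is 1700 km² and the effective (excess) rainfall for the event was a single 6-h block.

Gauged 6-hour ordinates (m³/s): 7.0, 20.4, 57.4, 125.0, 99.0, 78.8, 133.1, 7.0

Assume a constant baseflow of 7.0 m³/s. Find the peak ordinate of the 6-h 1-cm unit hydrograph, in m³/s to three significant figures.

U_p ≈ 210 m³/s

Direct runoff: 0.0, 13.4, 50.4, 118.0, 92.0, 71.8, 126.1, 0.0 m³/s; ΣQ_DR = 471.7 m³/s, peak = 126.1 m³/s.
Runoff depth d = ΣQ_DR·Δt / A = 471.7 × 21600 / (1700 km²) = 5.993 mm.
The 1-cm UH is the DRH scaled by (10 mm)/d, so U_p = 126.1 × 10/5.993 = 210 m³/s.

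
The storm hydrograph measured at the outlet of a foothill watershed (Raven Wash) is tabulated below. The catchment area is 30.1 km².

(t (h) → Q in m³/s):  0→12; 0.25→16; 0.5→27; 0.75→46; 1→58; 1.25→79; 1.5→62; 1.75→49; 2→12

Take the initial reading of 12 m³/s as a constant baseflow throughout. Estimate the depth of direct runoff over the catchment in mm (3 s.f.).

Direct runoff: 0.0, 4.0, 15.0, 34.0, 46.0, 67.0, 50.0, 37.0, 0.0 m³/s; ΣQ_DR = 253.0 m³/s.
V = ΣQ_DR · Δt = 253.0 × 900 s = 2.277 × 10^5 m³.
Over A = 30.1 km², depth = V / A = 7.56 mm.

d ≈ 7.56 mm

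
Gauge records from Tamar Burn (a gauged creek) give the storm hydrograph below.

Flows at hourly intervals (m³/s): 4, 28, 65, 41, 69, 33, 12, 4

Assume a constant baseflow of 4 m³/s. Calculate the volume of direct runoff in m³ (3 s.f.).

V ≈ 8.06 × 10^5 m³

Direct-runoff ordinates (Q − Q_b): 0.0, 24.0, 61.0, 37.0, 65.0, 29.0, 8.0, 0.0 m³/s.
ΣQ_DR = 224.0 m³/s.
With Δt = 1 h = 3600 s, V = ΣQ_DR · Δt = 224.0 × 3600 = 8.06 × 10^5 m³.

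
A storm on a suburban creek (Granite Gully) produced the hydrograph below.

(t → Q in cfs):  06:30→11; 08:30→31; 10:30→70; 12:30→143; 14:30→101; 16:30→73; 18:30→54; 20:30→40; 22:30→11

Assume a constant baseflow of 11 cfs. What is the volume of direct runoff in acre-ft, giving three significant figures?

V ≈ 71.9 acre-ft

Direct-runoff ordinates (Q − Q_b): 0.0, 20.0, 59.0, 132.0, 90.0, 62.0, 43.0, 29.0, 0.0 cfs.
ΣQ_DR = 435.0 cfs.
With Δt = 2 h = 7200 s, V = ΣQ_DR · Δt = 435.0 × 7200 = 3.13 × 10^6 ft³ = 71.9 acre-ft.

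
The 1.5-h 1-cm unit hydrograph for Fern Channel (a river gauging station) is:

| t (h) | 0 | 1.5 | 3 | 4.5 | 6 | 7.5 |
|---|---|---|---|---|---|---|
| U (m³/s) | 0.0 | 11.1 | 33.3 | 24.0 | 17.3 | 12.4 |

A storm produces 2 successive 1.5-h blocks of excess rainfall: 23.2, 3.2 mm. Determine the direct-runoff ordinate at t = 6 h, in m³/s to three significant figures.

Q ≈ 47.8 m³/s

By discrete convolution, Q_j = Σ (P_i / 10 mm) · U_{j−i}.
At t = 6 h (j=4): Q = (23.2/10)·17.3 + (3.2/10)·24.0 = 47.8 m³/s.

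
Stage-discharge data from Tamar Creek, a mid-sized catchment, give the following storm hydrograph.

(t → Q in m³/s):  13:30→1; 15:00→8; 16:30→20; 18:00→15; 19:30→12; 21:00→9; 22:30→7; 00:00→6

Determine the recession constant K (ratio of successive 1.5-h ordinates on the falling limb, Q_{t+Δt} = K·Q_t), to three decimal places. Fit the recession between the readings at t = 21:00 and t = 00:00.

K ≈ 0.816

Using the recession-limb readings at t = 21:00 and t = 00:00: Q falls from 9 to 6 m³/s over 2 intervals.
K = (Q₂/Q₁)^(1/2) = (6/9)^(1/2) = 0.816.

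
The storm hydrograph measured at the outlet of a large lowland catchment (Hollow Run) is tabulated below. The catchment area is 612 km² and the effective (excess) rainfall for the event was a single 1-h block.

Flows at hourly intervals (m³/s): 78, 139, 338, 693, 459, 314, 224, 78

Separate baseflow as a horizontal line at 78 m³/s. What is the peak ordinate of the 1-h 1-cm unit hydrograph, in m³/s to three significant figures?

Direct runoff: 0.0, 61.0, 260.0, 615.0, 381.0, 236.0, 146.0, 0.0 m³/s; ΣQ_DR = 1699 m³/s, peak = 615.0 m³/s.
Runoff depth d = ΣQ_DR·Δt / A = 1699 × 3600 / (612 km²) = 9.994 mm.
The 1-cm UH is the DRH scaled by (10 mm)/d, so U_p = 615.0 × 10/9.994 = 615 m³/s.

U_p ≈ 615 m³/s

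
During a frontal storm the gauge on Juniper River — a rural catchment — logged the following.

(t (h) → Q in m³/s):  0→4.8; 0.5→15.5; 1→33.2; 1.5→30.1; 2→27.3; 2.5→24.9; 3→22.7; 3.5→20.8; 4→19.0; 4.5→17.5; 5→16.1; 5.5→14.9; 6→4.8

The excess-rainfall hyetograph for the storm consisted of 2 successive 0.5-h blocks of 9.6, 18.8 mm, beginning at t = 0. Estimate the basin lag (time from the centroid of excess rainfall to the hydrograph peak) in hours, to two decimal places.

Centroid of excess rainfall: t_c = Σ P_i·t̄_i / ΣP_i = 0.5810 h (block centres at 0.25, 0.75 h).
Hydrograph peak occurs at t = 1 h, so basin lag t_L = 1 − 0.5810 = 0.42 h.

t_L ≈ 0.42 h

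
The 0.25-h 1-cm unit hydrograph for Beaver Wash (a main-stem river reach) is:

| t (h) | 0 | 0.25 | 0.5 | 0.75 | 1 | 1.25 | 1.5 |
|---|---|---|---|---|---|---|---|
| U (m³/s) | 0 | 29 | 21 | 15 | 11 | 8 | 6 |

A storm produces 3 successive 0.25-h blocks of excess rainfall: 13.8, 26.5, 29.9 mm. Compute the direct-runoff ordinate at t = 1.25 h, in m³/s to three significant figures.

Q ≈ 85.0 m³/s

By discrete convolution, Q_j = Σ (P_i / 10 mm) · U_{j−i}.
At t = 1.25 h (j=5): Q = (13.8/10)·8 + (26.5/10)·11 + (29.9/10)·15 = 85.0 m³/s.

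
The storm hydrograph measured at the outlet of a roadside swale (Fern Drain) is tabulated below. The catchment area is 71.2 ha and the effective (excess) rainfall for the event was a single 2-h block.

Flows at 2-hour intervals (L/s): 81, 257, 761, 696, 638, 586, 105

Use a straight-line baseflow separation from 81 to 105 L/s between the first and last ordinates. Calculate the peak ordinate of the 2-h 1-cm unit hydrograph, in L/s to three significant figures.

Direct runoff: 0.00, 172.00, 672.00, 603.00, 541.00, 485.00, 0.00 L/s; ΣQ_DR = 2473 L/s, peak = 672.00 L/s.
Runoff depth d = ΣQ_DR·Δt / A = 2473 × 7200 / (71.2 ha) = 25.01 mm.
The 1-cm UH is the DRH scaled by (10 mm)/d, so U_p = 672.00 × 10/25.01 = 269 L/s.

U_p ≈ 269 L/s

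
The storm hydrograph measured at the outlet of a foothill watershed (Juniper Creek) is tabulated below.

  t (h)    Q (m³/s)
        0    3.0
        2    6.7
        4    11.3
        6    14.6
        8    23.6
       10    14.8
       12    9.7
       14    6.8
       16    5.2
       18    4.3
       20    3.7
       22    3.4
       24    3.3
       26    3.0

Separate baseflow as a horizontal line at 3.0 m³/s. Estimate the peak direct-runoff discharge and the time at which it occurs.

Q_p = 20.6 m³/s at t = 8 h

Subtracting baseflow gives direct-runoff ordinates: 0.0, 3.7, 8.3, 11.6, 20.6, 11.8, 6.7, 3.8, 2.2, 1.3, 0.7, 0.4, 0.3, 0.0 m³/s.
The maximum is 20.6 m³/s, occurring at the reading for t = 8 h.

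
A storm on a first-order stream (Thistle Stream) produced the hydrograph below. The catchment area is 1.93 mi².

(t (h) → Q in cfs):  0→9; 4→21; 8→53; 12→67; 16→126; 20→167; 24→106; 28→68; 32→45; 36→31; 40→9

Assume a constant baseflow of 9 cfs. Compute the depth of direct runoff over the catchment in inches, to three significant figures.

d ≈ 1.94 in

Direct runoff: 0.0, 12.0, 44.0, 58.0, 117.0, 158.0, 97.0, 59.0, 36.0, 22.0, 0.0 cfs; ΣQ_DR = 603.0 cfs.
V = ΣQ_DR · Δt = 603.0 × 14400 s = 8.683 × 10^6 ft³.
Over A = 1.93 mi², depth = V / A = 1.94 in.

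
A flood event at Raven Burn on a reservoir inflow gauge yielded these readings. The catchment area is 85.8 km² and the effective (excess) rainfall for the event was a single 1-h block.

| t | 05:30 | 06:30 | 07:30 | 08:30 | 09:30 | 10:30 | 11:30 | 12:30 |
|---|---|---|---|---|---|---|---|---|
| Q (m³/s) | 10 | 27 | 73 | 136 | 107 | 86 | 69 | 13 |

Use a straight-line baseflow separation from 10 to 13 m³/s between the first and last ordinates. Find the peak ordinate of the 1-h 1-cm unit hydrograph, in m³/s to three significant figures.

U_p ≈ 69.3 m³/s

Direct runoff: 0.00, 16.57, 62.14, 124.71, 95.29, 73.86, 56.43, 0.00 m³/s; ΣQ_DR = 429.0 m³/s, peak = 124.71 m³/s.
Runoff depth d = ΣQ_DR·Δt / A = 429.0 × 3600 / (85.8 km²) = 18.00 mm.
The 1-cm UH is the DRH scaled by (10 mm)/d, so U_p = 124.71 × 10/18.00 = 69.3 m³/s.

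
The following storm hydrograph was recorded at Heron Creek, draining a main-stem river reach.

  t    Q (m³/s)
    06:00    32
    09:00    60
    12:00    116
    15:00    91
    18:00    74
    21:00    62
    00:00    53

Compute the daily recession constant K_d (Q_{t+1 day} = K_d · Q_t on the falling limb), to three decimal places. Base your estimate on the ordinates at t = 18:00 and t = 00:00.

K_d ≈ 0.263

Between t = 18:00 and t = 00:00 the flow falls from 74 to 53 m³/s over 2×3 h = 6 h.
Per-interval ratio K = (53/74)^(1/2) = 0.8463; K_d = K^(24/3) = 0.263.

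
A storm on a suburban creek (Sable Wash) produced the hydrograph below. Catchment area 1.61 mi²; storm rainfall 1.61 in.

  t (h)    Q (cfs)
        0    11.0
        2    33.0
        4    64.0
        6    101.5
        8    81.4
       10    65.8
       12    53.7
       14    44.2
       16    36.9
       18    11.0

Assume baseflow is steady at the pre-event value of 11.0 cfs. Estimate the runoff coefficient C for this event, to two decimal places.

C ≈ 0.47

ΣQ_DR = 392.5 cfs; V = ΣQ_DR·Δt = 2.826 × 10^6 ft³.
Runoff depth d = V / A = 0.7555 in.
C = d / P = 0.7555 / 1.61 = 0.47.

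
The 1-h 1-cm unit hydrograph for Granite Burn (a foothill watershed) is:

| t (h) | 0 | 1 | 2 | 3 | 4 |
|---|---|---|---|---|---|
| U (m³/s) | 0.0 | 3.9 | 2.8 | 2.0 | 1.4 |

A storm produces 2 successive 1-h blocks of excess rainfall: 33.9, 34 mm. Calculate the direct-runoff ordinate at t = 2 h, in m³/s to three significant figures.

Q ≈ 22.8 m³/s

By discrete convolution, Q_j = Σ (P_i / 10 mm) · U_{j−i}.
At t = 2 h (j=2): Q = (33.9/10)·2.8 + (34/10)·3.9 = 22.8 m³/s.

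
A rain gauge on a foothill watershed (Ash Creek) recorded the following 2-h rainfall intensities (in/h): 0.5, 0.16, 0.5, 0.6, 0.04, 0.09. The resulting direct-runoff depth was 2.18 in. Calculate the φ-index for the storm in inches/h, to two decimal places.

Only the 3 blocks with intensity above φ contribute runoff: 0.5, 0.5, 0.6 in/h.
Σ(I−φ)·Δt = d  ⇒  (0.5+0.5+0.6 − 3φ)·2 = 2.18
φ = (1.600 − 2.18/2) / 3 = 0.17 in/h.

φ ≈ 0.17 in/h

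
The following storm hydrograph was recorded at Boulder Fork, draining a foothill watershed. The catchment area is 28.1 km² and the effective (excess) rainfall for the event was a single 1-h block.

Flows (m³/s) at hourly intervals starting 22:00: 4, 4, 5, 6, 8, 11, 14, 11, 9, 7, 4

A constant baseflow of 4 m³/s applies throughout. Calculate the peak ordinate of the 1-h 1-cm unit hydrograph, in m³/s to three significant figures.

Direct runoff: 0.0, 0.0, 1.0, 2.0, 4.0, 7.0, 10.0, 7.0, 5.0, 3.0, 0.0 m³/s; ΣQ_DR = 39.00 m³/s, peak = 10.0 m³/s.
Runoff depth d = ΣQ_DR·Δt / A = 39.00 × 3600 / (28.1 km²) = 4.996 mm.
The 1-cm UH is the DRH scaled by (10 mm)/d, so U_p = 10.0 × 10/4.996 = 20.0 m³/s.

U_p ≈ 20.0 m³/s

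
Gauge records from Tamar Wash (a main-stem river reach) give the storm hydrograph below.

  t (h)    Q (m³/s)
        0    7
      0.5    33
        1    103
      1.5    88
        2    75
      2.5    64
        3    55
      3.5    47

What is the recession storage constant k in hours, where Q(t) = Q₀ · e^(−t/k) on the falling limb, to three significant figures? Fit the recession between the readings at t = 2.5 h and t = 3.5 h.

On the falling limb, Q drops from 64 to 47 m³/s between t = 2.5 h and t = 3.5 h (Δt = 1 h).
k = −Δt / ln(Q₂/Q₁) = −1 / ln(47/64) = 3.24 h.

k ≈ 3.24 h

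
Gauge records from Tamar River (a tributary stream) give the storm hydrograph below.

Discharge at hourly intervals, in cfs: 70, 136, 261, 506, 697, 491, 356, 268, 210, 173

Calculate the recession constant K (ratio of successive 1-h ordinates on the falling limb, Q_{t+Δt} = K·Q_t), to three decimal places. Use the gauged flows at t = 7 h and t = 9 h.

K ≈ 0.803

Using the recession-limb readings at t = 7 h and t = 9 h: Q falls from 268 to 173 cfs over 2 intervals.
K = (Q₂/Q₁)^(1/2) = (173/268)^(1/2) = 0.803.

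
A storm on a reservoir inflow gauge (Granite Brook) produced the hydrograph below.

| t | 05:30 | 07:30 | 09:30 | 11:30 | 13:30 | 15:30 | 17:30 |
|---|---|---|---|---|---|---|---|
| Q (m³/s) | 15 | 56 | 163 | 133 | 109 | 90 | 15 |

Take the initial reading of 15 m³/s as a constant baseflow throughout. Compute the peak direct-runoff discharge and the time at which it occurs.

Q_p = 148.0 m³/s at t = 09:30

Subtracting baseflow gives direct-runoff ordinates: 0.0, 41.0, 148.0, 118.0, 94.0, 75.0, 0.0 m³/s.
The maximum is 148.0 m³/s, occurring at the reading for t = 09:30.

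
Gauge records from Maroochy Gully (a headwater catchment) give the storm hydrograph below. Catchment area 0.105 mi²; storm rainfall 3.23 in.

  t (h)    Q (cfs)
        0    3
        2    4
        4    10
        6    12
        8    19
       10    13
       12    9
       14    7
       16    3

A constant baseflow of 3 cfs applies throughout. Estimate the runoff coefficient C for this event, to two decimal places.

C ≈ 0.48

ΣQ_DR = 53.00 cfs; V = ΣQ_DR·Δt = 3.816 × 10^5 ft³.
Runoff depth d = V / A = 1.564 in.
C = d / P = 1.564 / 3.23 = 0.48.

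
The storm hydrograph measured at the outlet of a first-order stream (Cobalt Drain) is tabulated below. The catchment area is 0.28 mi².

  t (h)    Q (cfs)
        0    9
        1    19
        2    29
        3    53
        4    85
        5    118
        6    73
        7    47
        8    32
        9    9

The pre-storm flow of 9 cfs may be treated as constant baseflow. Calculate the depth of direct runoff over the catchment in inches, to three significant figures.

Direct runoff: 0.0, 10.0, 20.0, 44.0, 76.0, 109.0, 64.0, 38.0, 23.0, 0.0 cfs; ΣQ_DR = 384.0 cfs.
V = ΣQ_DR · Δt = 384.0 × 3600 s = 1.382 × 10^6 ft³.
Over A = 0.28 mi², depth = V / A = 2.13 in.

d ≈ 2.13 in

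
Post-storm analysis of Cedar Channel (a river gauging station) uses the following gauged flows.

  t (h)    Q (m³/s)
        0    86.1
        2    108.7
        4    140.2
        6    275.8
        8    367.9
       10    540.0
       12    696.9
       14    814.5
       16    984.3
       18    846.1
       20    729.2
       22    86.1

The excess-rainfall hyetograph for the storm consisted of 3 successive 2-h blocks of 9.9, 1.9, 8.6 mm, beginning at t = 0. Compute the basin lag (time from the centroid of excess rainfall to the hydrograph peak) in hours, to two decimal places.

t_L ≈ 13.13 h

Centroid of excess rainfall: t_c = Σ P_i·t̄_i / ΣP_i = 2.8725 h (block centres at 1, 3, 5 h).
Hydrograph peak occurs at t = 16 h, so basin lag t_L = 16 − 2.8725 = 13.13 h.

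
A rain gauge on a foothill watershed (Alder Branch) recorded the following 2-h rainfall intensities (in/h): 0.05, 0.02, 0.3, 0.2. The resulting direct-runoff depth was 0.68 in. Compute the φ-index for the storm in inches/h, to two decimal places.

Only the 2 blocks with intensity above φ contribute runoff: 0.3, 0.2 in/h.
Σ(I−φ)·Δt = d  ⇒  (0.3+0.2 − 2φ)·2 = 0.68
φ = (0.5000 − 0.68/2) / 2 = 0.08 in/h.

φ ≈ 0.08 in/h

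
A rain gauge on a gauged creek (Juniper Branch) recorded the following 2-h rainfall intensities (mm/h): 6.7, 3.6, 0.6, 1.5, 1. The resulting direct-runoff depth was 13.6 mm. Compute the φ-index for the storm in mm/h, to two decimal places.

Only the 2 blocks with intensity above φ contribute runoff: 6.7, 3.6 mm/h.
Σ(I−φ)·Δt = d  ⇒  (6.7+3.6 − 2φ)·2 = 13.6
φ = (10.30 − 13.6/2) / 2 = 1.75 mm/h.

φ ≈ 1.75 mm/h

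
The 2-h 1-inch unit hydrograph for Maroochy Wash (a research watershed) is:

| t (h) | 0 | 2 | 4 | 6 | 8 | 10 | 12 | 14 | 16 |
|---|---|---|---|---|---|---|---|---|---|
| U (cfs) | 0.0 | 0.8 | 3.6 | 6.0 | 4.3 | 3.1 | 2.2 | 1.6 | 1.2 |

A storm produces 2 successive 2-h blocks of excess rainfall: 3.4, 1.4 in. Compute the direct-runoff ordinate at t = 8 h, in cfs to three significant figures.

By discrete convolution, Q_j = Σ (P_i / 1 in) · U_{j−i}.
At t = 8 h (j=4): Q = (3.4/1)·4.3 + (1.4/1)·6.0 = 23.0 cfs.

Q ≈ 23.0 cfs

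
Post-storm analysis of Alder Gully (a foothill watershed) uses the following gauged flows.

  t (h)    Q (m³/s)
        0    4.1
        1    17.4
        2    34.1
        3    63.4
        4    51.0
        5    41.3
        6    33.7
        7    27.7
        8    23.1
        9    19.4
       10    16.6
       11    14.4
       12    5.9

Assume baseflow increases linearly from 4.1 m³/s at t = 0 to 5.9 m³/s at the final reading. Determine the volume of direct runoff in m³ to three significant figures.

V ≈ 1.03 × 10^6 m³

Direct-runoff ordinates (Q − Q_b): 0.00, 13.15, 29.70, 58.85, 46.30, 36.45, 28.70, 22.55, 17.80, 13.95, 11.00, 8.65, 0.00 m³/s.
ΣQ_DR = 287.1 m³/s.
With Δt = 1 h = 3600 s, V = ΣQ_DR · Δt = 287.1 × 3600 = 1.03 × 10^6 m³.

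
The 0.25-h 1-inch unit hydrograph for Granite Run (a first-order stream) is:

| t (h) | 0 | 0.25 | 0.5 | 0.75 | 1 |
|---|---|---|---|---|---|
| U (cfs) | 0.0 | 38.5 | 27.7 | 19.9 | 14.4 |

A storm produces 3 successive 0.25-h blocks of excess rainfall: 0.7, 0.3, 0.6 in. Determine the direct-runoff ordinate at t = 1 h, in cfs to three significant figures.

By discrete convolution, Q_j = Σ (P_i / 1 in) · U_{j−i}.
At t = 1 h (j=4): Q = (0.7/1)·14.4 + (0.3/1)·19.9 + (0.6/1)·27.7 = 32.7 cfs.

Q ≈ 32.7 cfs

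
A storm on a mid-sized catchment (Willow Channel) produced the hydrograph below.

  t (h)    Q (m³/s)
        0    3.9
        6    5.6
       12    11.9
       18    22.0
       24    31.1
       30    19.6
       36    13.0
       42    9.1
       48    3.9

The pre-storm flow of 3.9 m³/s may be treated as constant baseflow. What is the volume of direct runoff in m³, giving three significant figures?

V ≈ 1.84 × 10^6 m³

Direct-runoff ordinates (Q − Q_b): 0.0, 1.7, 8.0, 18.1, 27.2, 15.7, 9.1, 5.2, 0.0 m³/s.
ΣQ_DR = 85.00 m³/s.
With Δt = 6 h = 21600 s, V = ΣQ_DR · Δt = 85.00 × 21600 = 1.84 × 10^6 m³.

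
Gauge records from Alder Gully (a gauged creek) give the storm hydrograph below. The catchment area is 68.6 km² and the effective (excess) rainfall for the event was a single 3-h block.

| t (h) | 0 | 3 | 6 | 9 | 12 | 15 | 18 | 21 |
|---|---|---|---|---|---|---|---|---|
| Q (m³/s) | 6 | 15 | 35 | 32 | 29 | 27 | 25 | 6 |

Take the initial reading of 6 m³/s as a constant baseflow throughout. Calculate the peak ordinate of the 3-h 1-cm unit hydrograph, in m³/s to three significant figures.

U_p ≈ 14.5 m³/s

Direct runoff: 0.0, 9.0, 29.0, 26.0, 23.0, 21.0, 19.0, 0.0 m³/s; ΣQ_DR = 127.0 m³/s, peak = 29.0 m³/s.
Runoff depth d = ΣQ_DR·Δt / A = 127.0 × 10800 / (68.6 km²) = 19.99 mm.
The 1-cm UH is the DRH scaled by (10 mm)/d, so U_p = 29.0 × 10/19.99 = 14.5 m³/s.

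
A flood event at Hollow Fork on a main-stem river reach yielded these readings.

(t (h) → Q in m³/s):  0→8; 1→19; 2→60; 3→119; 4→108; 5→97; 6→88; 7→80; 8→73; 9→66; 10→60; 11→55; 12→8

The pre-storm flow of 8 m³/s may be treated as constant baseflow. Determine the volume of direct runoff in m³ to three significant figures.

V ≈ 2.65 × 10^6 m³

Direct-runoff ordinates (Q − Q_b): 0.0, 11.0, 52.0, 111.0, 100.0, 89.0, 80.0, 72.0, 65.0, 58.0, 52.0, 47.0, 0.0 m³/s.
ΣQ_DR = 737.0 m³/s.
With Δt = 1 h = 3600 s, V = ΣQ_DR · Δt = 737.0 × 3600 = 2.65 × 10^6 m³.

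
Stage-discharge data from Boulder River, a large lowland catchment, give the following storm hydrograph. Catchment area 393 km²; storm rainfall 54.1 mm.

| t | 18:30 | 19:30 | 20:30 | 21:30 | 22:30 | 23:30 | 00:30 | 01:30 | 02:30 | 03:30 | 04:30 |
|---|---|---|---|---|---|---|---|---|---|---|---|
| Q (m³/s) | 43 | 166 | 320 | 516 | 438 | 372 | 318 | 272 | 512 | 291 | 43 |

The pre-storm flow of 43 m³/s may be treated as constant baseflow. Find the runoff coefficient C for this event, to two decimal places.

ΣQ_DR = 2818 m³/s; V = ΣQ_DR·Δt = 1.014 × 10^7 m³.
Runoff depth d = V / A = 25.81 mm.
C = d / P = 25.81 / 54.1 = 0.48.

C ≈ 0.48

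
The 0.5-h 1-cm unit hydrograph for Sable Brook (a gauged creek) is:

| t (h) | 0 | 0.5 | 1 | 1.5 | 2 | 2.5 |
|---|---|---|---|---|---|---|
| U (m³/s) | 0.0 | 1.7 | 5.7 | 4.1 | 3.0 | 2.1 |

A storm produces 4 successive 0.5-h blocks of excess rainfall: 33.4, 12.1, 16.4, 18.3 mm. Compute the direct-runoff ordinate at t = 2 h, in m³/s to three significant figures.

By discrete convolution, Q_j = Σ (P_i / 10 mm) · U_{j−i}.
At t = 2 h (j=4): Q = (33.4/10)·3.0 + (12.1/10)·4.1 + (16.4/10)·5.7 + (18.3/10)·1.7 = 27.4 m³/s.

Q ≈ 27.4 m³/s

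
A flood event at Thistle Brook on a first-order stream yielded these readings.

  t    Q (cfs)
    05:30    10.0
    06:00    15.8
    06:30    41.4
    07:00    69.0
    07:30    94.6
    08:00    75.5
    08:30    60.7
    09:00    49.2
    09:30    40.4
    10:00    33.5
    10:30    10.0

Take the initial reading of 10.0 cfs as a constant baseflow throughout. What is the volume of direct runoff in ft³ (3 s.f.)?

Direct-runoff ordinates (Q − Q_b): 0.0, 5.8, 31.4, 59.0, 84.6, 65.5, 50.7, 39.2, 30.4, 23.5, 0.0 cfs.
ΣQ_DR = 390.1 cfs.
With Δt = 0.5 h = 1800 s, V = ΣQ_DR · Δt = 390.1 × 1800 = 7.02 × 10^5 ft³.

V ≈ 7.02 × 10^5 ft³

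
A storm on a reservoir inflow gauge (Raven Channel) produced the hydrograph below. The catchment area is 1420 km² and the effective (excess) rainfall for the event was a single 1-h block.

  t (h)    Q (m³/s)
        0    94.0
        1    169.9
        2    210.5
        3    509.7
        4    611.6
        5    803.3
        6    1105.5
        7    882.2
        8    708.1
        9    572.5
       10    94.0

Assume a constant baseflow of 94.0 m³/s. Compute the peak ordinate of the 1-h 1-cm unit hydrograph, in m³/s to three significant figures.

Direct runoff: 0.0, 75.9, 116.5, 415.7, 517.6, 709.3, 1011.5, 788.2, 614.1, 478.5, 0.0 m³/s; ΣQ_DR = 4727 m³/s, peak = 1011.5 m³/s.
Runoff depth d = ΣQ_DR·Δt / A = 4727 × 3600 / (1420 km²) = 11.98 mm.
The 1-cm UH is the DRH scaled by (10 mm)/d, so U_p = 1011.5 × 10/11.98 = 844 m³/s.

U_p ≈ 844 m³/s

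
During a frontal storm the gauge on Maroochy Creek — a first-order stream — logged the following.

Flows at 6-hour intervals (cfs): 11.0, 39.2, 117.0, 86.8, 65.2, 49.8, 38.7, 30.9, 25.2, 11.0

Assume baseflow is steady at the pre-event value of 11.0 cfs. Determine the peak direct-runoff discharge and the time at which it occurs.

Q_p = 106.0 cfs at t = 12 h

Subtracting baseflow gives direct-runoff ordinates: 0.0, 28.2, 106.0, 75.8, 54.2, 38.8, 27.7, 19.9, 14.2, 0.0 cfs.
The maximum is 106.0 cfs, occurring at the reading for t = 12 h.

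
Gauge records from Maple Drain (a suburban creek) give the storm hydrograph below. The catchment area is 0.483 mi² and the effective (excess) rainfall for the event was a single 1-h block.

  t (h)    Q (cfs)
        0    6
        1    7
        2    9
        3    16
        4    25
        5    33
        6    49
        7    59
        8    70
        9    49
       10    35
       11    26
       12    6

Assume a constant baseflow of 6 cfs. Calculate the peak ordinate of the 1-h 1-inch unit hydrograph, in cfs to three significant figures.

Direct runoff: 0.0, 1.0, 3.0, 10.0, 19.0, 27.0, 43.0, 53.0, 64.0, 43.0, 29.0, 20.0, 0.0 cfs; ΣQ_DR = 312.0 cfs, peak = 64.0 cfs.
Runoff depth d = ΣQ_DR·Δt / A = 312.0 × 3600 / (0.483 mi²) = 1.001 in.
The 1-inch UH is the DRH scaled by (1 in)/d, so U_p = 64.0 × 1/1.001 = 63.9 cfs.

U_p ≈ 63.9 cfs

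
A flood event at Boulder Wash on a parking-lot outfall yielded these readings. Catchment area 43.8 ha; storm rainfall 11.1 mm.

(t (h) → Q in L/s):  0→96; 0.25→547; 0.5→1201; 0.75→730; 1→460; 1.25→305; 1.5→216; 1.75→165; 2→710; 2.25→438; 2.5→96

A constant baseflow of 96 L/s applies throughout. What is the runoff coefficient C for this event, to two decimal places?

C ≈ 0.72

ΣQ_DR = 3908 L/s; V = ΣQ_DR·Δt = 3.517 × 10^6 L.
Runoff depth d = V / A = 8.030 mm.
C = d / P = 8.030 / 11.1 = 0.72.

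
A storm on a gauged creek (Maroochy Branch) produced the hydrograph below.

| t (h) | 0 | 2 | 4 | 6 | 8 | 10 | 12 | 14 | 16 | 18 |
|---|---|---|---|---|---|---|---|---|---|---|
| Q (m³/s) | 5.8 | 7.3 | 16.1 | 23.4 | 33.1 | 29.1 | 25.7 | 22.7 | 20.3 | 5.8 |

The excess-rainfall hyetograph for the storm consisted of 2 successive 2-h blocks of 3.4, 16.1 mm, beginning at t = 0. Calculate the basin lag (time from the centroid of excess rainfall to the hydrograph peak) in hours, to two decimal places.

t_L ≈ 5.35 h

Centroid of excess rainfall: t_c = Σ P_i·t̄_i / ΣP_i = 2.6513 h (block centres at 1, 3 h).
Hydrograph peak occurs at t = 8 h, so basin lag t_L = 8 − 2.6513 = 5.35 h.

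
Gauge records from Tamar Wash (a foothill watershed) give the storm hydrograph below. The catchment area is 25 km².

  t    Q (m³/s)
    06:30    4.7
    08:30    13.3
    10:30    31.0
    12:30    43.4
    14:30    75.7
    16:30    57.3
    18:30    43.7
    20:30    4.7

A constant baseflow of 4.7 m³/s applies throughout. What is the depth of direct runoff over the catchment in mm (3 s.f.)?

Direct runoff: 0.0, 8.6, 26.3, 38.7, 71.0, 52.6, 39.0, 0.0 m³/s; ΣQ_DR = 236.2 m³/s.
V = ΣQ_DR · Δt = 236.2 × 7200 s = 1.701 × 10^6 m³.
Over A = 25 km², depth = V / A = 68.0 mm.

d ≈ 68.0 mm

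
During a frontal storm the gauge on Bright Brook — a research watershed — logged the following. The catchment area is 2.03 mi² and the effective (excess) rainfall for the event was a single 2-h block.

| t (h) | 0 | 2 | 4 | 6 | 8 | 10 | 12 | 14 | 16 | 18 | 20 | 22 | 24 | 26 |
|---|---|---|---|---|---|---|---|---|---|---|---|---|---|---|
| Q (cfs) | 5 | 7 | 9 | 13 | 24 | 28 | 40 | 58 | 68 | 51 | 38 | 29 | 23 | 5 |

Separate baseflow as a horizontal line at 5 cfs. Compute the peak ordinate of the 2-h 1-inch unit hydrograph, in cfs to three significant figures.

Direct runoff: 0.0, 2.0, 4.0, 8.0, 19.0, 23.0, 35.0, 53.0, 63.0, 46.0, 33.0, 24.0, 18.0, 0.0 cfs; ΣQ_DR = 328.0 cfs, peak = 63.0 cfs.
Runoff depth d = ΣQ_DR·Δt / A = 328.0 × 7200 / (2.03 mi²) = 0.5008 in.
The 1-inch UH is the DRH scaled by (1 in)/d, so U_p = 63.0 × 1/0.5008 = 126 cfs.

U_p ≈ 126 cfs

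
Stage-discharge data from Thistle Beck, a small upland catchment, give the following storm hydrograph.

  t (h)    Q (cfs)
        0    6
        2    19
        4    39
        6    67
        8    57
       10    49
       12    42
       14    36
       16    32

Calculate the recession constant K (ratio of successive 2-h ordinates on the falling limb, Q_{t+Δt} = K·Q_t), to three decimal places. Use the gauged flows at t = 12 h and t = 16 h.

Using the recession-limb readings at t = 12 h and t = 16 h: Q falls from 42 to 32 cfs over 2 intervals.
K = (Q₂/Q₁)^(1/2) = (32/42)^(1/2) = 0.873.

K ≈ 0.873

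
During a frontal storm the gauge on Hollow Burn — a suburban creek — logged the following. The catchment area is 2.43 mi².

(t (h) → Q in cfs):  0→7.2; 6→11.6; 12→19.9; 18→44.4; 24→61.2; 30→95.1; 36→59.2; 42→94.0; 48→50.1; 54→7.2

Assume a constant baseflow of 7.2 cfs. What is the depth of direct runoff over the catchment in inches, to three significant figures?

Direct runoff: 0.0, 4.4, 12.7, 37.2, 54.0, 87.9, 52.0, 86.8, 42.9, 0.0 cfs; ΣQ_DR = 377.9 cfs.
V = ΣQ_DR · Δt = 377.9 × 21600 s = 8.163 × 10^6 ft³.
Over A = 2.43 mi², depth = V / A = 1.45 in.

d ≈ 1.45 in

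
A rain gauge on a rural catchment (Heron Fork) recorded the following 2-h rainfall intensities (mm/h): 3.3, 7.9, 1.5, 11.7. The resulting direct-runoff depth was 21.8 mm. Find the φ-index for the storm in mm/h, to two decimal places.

φ ≈ 4.35 mm/h

Only the 2 blocks with intensity above φ contribute runoff: 7.9, 11.7 mm/h.
Σ(I−φ)·Δt = d  ⇒  (7.9+11.7 − 2φ)·2 = 21.8
φ = (19.60 − 21.8/2) / 2 = 4.35 mm/h.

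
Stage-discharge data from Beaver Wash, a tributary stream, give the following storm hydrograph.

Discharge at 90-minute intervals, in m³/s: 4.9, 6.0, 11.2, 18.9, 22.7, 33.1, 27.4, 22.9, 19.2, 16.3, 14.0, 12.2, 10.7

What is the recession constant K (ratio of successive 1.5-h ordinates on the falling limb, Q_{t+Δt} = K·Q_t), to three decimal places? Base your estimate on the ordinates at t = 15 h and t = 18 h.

K ≈ 0.874

Using the recession-limb readings at t = 15 h and t = 18 h: Q falls from 14.0 to 10.7 m³/s over 2 intervals.
K = (Q₂/Q₁)^(1/2) = (10.7/14.0)^(1/2) = 0.874.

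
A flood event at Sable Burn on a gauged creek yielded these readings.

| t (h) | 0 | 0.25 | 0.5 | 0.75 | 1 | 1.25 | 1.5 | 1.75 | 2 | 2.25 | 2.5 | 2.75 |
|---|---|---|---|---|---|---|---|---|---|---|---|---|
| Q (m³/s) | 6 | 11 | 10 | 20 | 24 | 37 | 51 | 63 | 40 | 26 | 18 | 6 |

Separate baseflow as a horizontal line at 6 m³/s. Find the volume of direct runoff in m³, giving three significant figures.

Direct-runoff ordinates (Q − Q_b): 0.0, 5.0, 4.0, 14.0, 18.0, 31.0, 45.0, 57.0, 34.0, 20.0, 12.0, 0.0 m³/s.
ΣQ_DR = 240.0 m³/s.
With Δt = 0.25 h = 900 s, V = ΣQ_DR · Δt = 240.0 × 900 = 2.16 × 10^5 m³.

V ≈ 2.16 × 10^5 m³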